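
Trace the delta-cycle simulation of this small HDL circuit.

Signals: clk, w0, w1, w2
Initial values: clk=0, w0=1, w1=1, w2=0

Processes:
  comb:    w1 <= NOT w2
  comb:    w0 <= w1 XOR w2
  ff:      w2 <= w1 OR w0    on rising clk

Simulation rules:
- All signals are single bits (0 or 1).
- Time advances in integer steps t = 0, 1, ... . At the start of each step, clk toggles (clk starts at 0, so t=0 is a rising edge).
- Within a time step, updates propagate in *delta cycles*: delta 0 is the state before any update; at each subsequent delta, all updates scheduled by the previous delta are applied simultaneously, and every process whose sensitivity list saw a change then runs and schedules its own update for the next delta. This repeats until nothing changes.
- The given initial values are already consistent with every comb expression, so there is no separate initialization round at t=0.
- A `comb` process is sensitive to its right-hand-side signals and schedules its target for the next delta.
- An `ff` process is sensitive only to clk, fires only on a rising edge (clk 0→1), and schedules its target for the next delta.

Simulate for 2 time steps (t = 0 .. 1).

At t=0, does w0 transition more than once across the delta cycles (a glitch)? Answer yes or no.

t0.Δ0 w2=0 w1=1 clk=0 w0=1
t0.Δ1 w2=0 w1=1 clk=1 w0=1
t0.Δ2 w2=1 w1=1 clk=1 w0=1
t0.Δ3 w2=1 w1=0 clk=1 w0=0
t0.Δ4 w2=1 w1=0 clk=1 w0=1
t1.Δ0 w2=1 w1=0 clk=1 w0=1
t1.Δ1 w2=1 w1=0 clk=0 w0=1

yes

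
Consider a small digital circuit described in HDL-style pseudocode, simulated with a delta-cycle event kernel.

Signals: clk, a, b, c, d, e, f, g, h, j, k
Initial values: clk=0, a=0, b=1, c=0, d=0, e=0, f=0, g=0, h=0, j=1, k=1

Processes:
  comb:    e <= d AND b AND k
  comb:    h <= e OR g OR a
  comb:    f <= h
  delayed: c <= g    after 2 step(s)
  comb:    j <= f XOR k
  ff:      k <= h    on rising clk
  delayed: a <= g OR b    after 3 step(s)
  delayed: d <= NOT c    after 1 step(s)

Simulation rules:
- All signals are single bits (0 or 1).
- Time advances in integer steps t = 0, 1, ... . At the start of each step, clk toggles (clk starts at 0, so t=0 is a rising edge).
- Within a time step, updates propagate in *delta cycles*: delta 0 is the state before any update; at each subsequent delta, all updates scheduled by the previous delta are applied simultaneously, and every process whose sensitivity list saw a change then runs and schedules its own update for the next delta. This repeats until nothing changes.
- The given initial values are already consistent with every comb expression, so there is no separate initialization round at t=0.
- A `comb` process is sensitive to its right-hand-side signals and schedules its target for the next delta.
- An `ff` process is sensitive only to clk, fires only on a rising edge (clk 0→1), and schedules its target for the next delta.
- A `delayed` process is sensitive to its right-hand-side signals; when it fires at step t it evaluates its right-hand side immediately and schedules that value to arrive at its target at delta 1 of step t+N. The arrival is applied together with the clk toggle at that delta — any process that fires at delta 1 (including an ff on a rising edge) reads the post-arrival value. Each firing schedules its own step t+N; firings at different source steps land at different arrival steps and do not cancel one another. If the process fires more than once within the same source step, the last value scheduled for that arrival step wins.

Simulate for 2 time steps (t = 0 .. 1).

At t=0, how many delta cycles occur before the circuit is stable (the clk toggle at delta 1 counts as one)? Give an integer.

3

[bits: a,clk,f,c,d,j,k,g,e,b,h]
t=0: Δ0=00000110010 Δ1=01000110010 Δ2=01000100010 Δ3=01000000010 | 3Δ
t=1: Δ0=01000000010 Δ1=00000000010 | 1Δ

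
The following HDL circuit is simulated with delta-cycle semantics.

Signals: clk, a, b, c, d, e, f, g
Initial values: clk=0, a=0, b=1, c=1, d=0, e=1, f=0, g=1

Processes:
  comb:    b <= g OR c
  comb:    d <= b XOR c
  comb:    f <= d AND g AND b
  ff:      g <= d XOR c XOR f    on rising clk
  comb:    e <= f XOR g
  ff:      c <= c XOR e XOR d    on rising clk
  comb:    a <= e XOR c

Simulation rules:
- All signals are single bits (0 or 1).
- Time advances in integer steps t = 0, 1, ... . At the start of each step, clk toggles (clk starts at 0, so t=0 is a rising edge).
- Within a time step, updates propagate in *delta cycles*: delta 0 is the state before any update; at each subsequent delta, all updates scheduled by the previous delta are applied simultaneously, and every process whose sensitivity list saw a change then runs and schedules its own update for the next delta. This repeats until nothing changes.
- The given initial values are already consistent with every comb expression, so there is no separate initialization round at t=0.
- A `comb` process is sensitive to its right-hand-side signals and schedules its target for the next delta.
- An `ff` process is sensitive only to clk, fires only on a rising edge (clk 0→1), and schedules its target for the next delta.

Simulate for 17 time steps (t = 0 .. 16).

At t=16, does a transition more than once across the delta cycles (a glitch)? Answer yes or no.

no

[bits: c,b,a,g,f,e,d,clk]
t=0: Δ0=11010100 Δ1=11010101 Δ2=01010101 Δ3=01110111 Δ4=01111111 Δ5=01111011 Δ6=01011011 | 6Δ
t=1: Δ0=01011011 Δ1=01011010 | 1Δ
t=2: Δ0=01011010 Δ1=01011011 Δ2=11001011 Δ3=11100101 Δ4=11000001 Δ5=11100001 | 5Δ
t=3: Δ0=11100001 Δ1=11100000 | 1Δ
t=4: Δ0=11100000 Δ1=11100001 Δ2=11110001 Δ3=11110101 Δ4=11010101 | 4Δ
t=5: Δ0=11010101 Δ1=11010100 | 1Δ
t=6: Δ0=11010100 Δ1=11010101 Δ2=01010101 Δ3=01110111 Δ4=01111111 Δ5=01111011 Δ6=01011011 | 6Δ
t=7: Δ0=01011011 Δ1=01011010 | 1Δ
t=8: Δ0=01011010 Δ1=01011011 Δ2=11001011 Δ3=11100101 Δ4=11000001 Δ5=11100001 | 5Δ
t=9: Δ0=11100001 Δ1=11100000 | 1Δ
t=10: Δ0=11100000 Δ1=11100001 Δ2=11110001 Δ3=11110101 Δ4=11010101 | 4Δ
t=11: Δ0=11010101 Δ1=11010100 | 1Δ
t=12: Δ0=11010100 Δ1=11010101 Δ2=01010101 Δ3=01110111 Δ4=01111111 Δ5=01111011 Δ6=01011011 | 6Δ
t=13: Δ0=01011011 Δ1=01011010 | 1Δ
t=14: Δ0=01011010 Δ1=01011011 Δ2=11001011 Δ3=11100101 Δ4=11000001 Δ5=11100001 | 5Δ
t=15: Δ0=11100001 Δ1=11100000 | 1Δ
t=16: Δ0=11100000 Δ1=11100001 Δ2=11110001 Δ3=11110101 Δ4=11010101 | 4Δ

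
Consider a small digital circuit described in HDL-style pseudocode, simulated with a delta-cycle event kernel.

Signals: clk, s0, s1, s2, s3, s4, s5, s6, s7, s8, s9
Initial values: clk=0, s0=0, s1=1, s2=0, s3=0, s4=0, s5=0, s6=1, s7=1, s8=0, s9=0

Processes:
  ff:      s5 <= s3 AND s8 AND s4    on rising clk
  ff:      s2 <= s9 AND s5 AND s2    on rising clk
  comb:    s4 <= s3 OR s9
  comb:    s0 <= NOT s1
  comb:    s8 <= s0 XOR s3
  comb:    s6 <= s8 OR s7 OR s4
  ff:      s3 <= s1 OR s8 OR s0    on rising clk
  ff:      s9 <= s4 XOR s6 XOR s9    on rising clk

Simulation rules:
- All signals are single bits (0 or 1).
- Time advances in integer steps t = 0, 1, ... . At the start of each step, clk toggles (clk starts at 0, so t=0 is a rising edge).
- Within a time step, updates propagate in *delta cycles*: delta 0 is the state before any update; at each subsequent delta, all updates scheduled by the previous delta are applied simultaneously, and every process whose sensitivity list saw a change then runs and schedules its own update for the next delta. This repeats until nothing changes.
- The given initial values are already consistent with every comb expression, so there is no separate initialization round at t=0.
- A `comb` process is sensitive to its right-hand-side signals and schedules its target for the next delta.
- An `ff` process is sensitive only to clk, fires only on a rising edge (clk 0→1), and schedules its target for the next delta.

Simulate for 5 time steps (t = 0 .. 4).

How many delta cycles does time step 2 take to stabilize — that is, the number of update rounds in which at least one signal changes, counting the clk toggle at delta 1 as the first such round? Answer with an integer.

t=0 Δ0: s3=0 s4=0 s1=1 s8=0 s9=0 s2=0 s7=1 s5=0 clk=0 s6=1 s0=0
  Δ1: clk:0→1
  Δ2: s3:0→1, s9:0→1
  Δ3: s4:0→1, s8:0→1
  (3Δ to stable)
t=1 Δ0: s3=1 s4=1 s1=1 s8=1 s9=1 s2=0 s7=1 s5=0 clk=1 s6=1 s0=0
  Δ1: clk:1→0
  (1Δ to stable)
t=2 Δ0: s3=1 s4=1 s1=1 s8=1 s9=1 s2=0 s7=1 s5=0 clk=0 s6=1 s0=0
  Δ1: clk:0→1
  Δ2: s5:0→1
  (2Δ to stable)
t=3 Δ0: s3=1 s4=1 s1=1 s8=1 s9=1 s2=0 s7=1 s5=1 clk=1 s6=1 s0=0
  Δ1: clk:1→0
  (1Δ to stable)
t=4 Δ0: s3=1 s4=1 s1=1 s8=1 s9=1 s2=0 s7=1 s5=1 clk=0 s6=1 s0=0
  Δ1: clk:0→1
  (1Δ to stable)

2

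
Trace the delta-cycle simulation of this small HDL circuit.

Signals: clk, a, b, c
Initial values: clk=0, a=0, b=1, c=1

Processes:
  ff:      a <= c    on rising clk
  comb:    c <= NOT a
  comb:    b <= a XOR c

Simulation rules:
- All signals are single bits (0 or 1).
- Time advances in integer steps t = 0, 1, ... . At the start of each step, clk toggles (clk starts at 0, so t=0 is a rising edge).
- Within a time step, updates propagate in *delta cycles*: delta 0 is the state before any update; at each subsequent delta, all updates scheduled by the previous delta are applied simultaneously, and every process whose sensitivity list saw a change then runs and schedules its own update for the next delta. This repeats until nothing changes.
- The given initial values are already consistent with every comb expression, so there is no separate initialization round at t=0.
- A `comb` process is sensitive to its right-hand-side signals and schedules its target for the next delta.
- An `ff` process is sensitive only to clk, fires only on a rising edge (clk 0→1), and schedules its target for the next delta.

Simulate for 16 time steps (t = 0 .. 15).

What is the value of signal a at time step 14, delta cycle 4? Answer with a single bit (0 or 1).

t0.Δ0 a=0 c=1 b=1 clk=0
t0.Δ1 a=0 c=1 b=1 clk=1
t0.Δ2 a=1 c=1 b=1 clk=1
t0.Δ3 a=1 c=0 b=0 clk=1
t0.Δ4 a=1 c=0 b=1 clk=1
t1.Δ0 a=1 c=0 b=1 clk=1
t1.Δ1 a=1 c=0 b=1 clk=0
t2.Δ0 a=1 c=0 b=1 clk=0
t2.Δ1 a=1 c=0 b=1 clk=1
t2.Δ2 a=0 c=0 b=1 clk=1
t2.Δ3 a=0 c=1 b=0 clk=1
t2.Δ4 a=0 c=1 b=1 clk=1
t3.Δ0 a=0 c=1 b=1 clk=1
t3.Δ1 a=0 c=1 b=1 clk=0
t4.Δ0 a=0 c=1 b=1 clk=0
t4.Δ1 a=0 c=1 b=1 clk=1
t4.Δ2 a=1 c=1 b=1 clk=1
t4.Δ3 a=1 c=0 b=0 clk=1
t4.Δ4 a=1 c=0 b=1 clk=1
t5.Δ0 a=1 c=0 b=1 clk=1
t5.Δ1 a=1 c=0 b=1 clk=0
t6.Δ0 a=1 c=0 b=1 clk=0
t6.Δ1 a=1 c=0 b=1 clk=1
t6.Δ2 a=0 c=0 b=1 clk=1
t6.Δ3 a=0 c=1 b=0 clk=1
t6.Δ4 a=0 c=1 b=1 clk=1
t7.Δ0 a=0 c=1 b=1 clk=1
t7.Δ1 a=0 c=1 b=1 clk=0
t8.Δ0 a=0 c=1 b=1 clk=0
t8.Δ1 a=0 c=1 b=1 clk=1
t8.Δ2 a=1 c=1 b=1 clk=1
t8.Δ3 a=1 c=0 b=0 clk=1
t8.Δ4 a=1 c=0 b=1 clk=1
t9.Δ0 a=1 c=0 b=1 clk=1
t9.Δ1 a=1 c=0 b=1 clk=0
t10.Δ0 a=1 c=0 b=1 clk=0
t10.Δ1 a=1 c=0 b=1 clk=1
t10.Δ2 a=0 c=0 b=1 clk=1
t10.Δ3 a=0 c=1 b=0 clk=1
t10.Δ4 a=0 c=1 b=1 clk=1
t11.Δ0 a=0 c=1 b=1 clk=1
t11.Δ1 a=0 c=1 b=1 clk=0
t12.Δ0 a=0 c=1 b=1 clk=0
t12.Δ1 a=0 c=1 b=1 clk=1
t12.Δ2 a=1 c=1 b=1 clk=1
t12.Δ3 a=1 c=0 b=0 clk=1
t12.Δ4 a=1 c=0 b=1 clk=1
t13.Δ0 a=1 c=0 b=1 clk=1
t13.Δ1 a=1 c=0 b=1 clk=0
t14.Δ0 a=1 c=0 b=1 clk=0
t14.Δ1 a=1 c=0 b=1 clk=1
t14.Δ2 a=0 c=0 b=1 clk=1
t14.Δ3 a=0 c=1 b=0 clk=1
t14.Δ4 a=0 c=1 b=1 clk=1
t15.Δ0 a=0 c=1 b=1 clk=1
t15.Δ1 a=0 c=1 b=1 clk=0

0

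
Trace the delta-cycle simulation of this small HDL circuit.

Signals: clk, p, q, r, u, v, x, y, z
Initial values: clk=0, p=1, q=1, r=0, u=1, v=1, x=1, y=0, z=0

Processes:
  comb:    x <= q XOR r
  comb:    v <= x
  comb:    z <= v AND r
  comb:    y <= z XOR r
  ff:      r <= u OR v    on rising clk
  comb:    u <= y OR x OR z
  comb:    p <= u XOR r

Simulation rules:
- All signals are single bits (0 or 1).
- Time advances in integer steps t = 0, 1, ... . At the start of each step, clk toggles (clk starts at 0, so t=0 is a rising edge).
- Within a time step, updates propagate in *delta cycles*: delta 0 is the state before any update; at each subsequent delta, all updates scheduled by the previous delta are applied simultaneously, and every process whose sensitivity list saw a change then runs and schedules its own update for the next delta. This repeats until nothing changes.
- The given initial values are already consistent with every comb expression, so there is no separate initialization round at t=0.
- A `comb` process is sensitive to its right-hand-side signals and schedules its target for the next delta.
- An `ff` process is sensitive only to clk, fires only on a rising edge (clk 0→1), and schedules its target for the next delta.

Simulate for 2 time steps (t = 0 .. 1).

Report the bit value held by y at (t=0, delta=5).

t=0 Δ0: z=0 x=1 r=0 y=0 q=1 p=1 u=1 v=1 clk=0
  Δ1: clk:0→1
  Δ2: r:0→1
  Δ3: z:0→1, x:1→0, y:0→1, p:1→0
  Δ4: y:1→0, v:1→0
  Δ5: z:1→0
  Δ6: y:0→1, u:1→0
  Δ7: p:0→1, u:0→1
  Δ8: p:1→0
  (8Δ to stable)
t=1 Δ0: z=0 x=0 r=1 y=1 q=1 p=0 u=1 v=0 clk=1
  Δ1: clk:1→0
  (1Δ to stable)

0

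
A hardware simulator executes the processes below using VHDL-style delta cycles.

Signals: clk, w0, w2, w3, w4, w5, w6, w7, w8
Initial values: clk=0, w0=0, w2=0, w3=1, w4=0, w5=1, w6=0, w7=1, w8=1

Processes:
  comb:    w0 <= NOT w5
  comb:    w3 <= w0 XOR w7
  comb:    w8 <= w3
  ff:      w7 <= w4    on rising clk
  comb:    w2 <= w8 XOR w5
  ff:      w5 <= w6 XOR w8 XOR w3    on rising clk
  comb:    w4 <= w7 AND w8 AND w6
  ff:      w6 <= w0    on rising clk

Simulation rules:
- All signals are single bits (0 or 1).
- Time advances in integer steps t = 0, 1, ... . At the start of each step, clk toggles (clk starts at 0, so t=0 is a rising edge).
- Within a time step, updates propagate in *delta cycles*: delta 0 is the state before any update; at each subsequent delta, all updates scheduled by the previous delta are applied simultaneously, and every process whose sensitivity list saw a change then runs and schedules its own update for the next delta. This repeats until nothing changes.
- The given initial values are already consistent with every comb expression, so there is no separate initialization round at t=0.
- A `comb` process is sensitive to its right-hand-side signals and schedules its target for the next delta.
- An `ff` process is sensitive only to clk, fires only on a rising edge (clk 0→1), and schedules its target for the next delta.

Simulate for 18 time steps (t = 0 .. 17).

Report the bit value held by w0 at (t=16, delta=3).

t0.Δ0 w0=0 w5=1 w7=1 w2=0 w3=1 clk=0 w8=1 w4=0 w6=0
t0.Δ1 w0=0 w5=1 w7=1 w2=0 w3=1 clk=1 w8=1 w4=0 w6=0
t0.Δ2 w0=0 w5=0 w7=0 w2=0 w3=1 clk=1 w8=1 w4=0 w6=0
t0.Δ3 w0=1 w5=0 w7=0 w2=1 w3=0 clk=1 w8=1 w4=0 w6=0
t0.Δ4 w0=1 w5=0 w7=0 w2=1 w3=1 clk=1 w8=0 w4=0 w6=0
t0.Δ5 w0=1 w5=0 w7=0 w2=0 w3=1 clk=1 w8=1 w4=0 w6=0
t0.Δ6 w0=1 w5=0 w7=0 w2=1 w3=1 clk=1 w8=1 w4=0 w6=0
t1.Δ0 w0=1 w5=0 w7=0 w2=1 w3=1 clk=1 w8=1 w4=0 w6=0
t1.Δ1 w0=1 w5=0 w7=0 w2=1 w3=1 clk=0 w8=1 w4=0 w6=0
t2.Δ0 w0=1 w5=0 w7=0 w2=1 w3=1 clk=0 w8=1 w4=0 w6=0
t2.Δ1 w0=1 w5=0 w7=0 w2=1 w3=1 clk=1 w8=1 w4=0 w6=0
t2.Δ2 w0=1 w5=0 w7=0 w2=1 w3=1 clk=1 w8=1 w4=0 w6=1
t3.Δ0 w0=1 w5=0 w7=0 w2=1 w3=1 clk=1 w8=1 w4=0 w6=1
t3.Δ1 w0=1 w5=0 w7=0 w2=1 w3=1 clk=0 w8=1 w4=0 w6=1
t4.Δ0 w0=1 w5=0 w7=0 w2=1 w3=1 clk=0 w8=1 w4=0 w6=1
t4.Δ1 w0=1 w5=0 w7=0 w2=1 w3=1 clk=1 w8=1 w4=0 w6=1
t4.Δ2 w0=1 w5=1 w7=0 w2=1 w3=1 clk=1 w8=1 w4=0 w6=1
t4.Δ3 w0=0 w5=1 w7=0 w2=0 w3=1 clk=1 w8=1 w4=0 w6=1
t4.Δ4 w0=0 w5=1 w7=0 w2=0 w3=0 clk=1 w8=1 w4=0 w6=1
t4.Δ5 w0=0 w5=1 w7=0 w2=0 w3=0 clk=1 w8=0 w4=0 w6=1
t4.Δ6 w0=0 w5=1 w7=0 w2=1 w3=0 clk=1 w8=0 w4=0 w6=1
t5.Δ0 w0=0 w5=1 w7=0 w2=1 w3=0 clk=1 w8=0 w4=0 w6=1
t5.Δ1 w0=0 w5=1 w7=0 w2=1 w3=0 clk=0 w8=0 w4=0 w6=1
t6.Δ0 w0=0 w5=1 w7=0 w2=1 w3=0 clk=0 w8=0 w4=0 w6=1
t6.Δ1 w0=0 w5=1 w7=0 w2=1 w3=0 clk=1 w8=0 w4=0 w6=1
t6.Δ2 w0=0 w5=1 w7=0 w2=1 w3=0 clk=1 w8=0 w4=0 w6=0
t7.Δ0 w0=0 w5=1 w7=0 w2=1 w3=0 clk=1 w8=0 w4=0 w6=0
t7.Δ1 w0=0 w5=1 w7=0 w2=1 w3=0 clk=0 w8=0 w4=0 w6=0
t8.Δ0 w0=0 w5=1 w7=0 w2=1 w3=0 clk=0 w8=0 w4=0 w6=0
t8.Δ1 w0=0 w5=1 w7=0 w2=1 w3=0 clk=1 w8=0 w4=0 w6=0
t8.Δ2 w0=0 w5=0 w7=0 w2=1 w3=0 clk=1 w8=0 w4=0 w6=0
t8.Δ3 w0=1 w5=0 w7=0 w2=0 w3=0 clk=1 w8=0 w4=0 w6=0
t8.Δ4 w0=1 w5=0 w7=0 w2=0 w3=1 clk=1 w8=0 w4=0 w6=0
t8.Δ5 w0=1 w5=0 w7=0 w2=0 w3=1 clk=1 w8=1 w4=0 w6=0
t8.Δ6 w0=1 w5=0 w7=0 w2=1 w3=1 clk=1 w8=1 w4=0 w6=0
t9.Δ0 w0=1 w5=0 w7=0 w2=1 w3=1 clk=1 w8=1 w4=0 w6=0
t9.Δ1 w0=1 w5=0 w7=0 w2=1 w3=1 clk=0 w8=1 w4=0 w6=0
t10.Δ0 w0=1 w5=0 w7=0 w2=1 w3=1 clk=0 w8=1 w4=0 w6=0
t10.Δ1 w0=1 w5=0 w7=0 w2=1 w3=1 clk=1 w8=1 w4=0 w6=0
t10.Δ2 w0=1 w5=0 w7=0 w2=1 w3=1 clk=1 w8=1 w4=0 w6=1
t11.Δ0 w0=1 w5=0 w7=0 w2=1 w3=1 clk=1 w8=1 w4=0 w6=1
t11.Δ1 w0=1 w5=0 w7=0 w2=1 w3=1 clk=0 w8=1 w4=0 w6=1
t12.Δ0 w0=1 w5=0 w7=0 w2=1 w3=1 clk=0 w8=1 w4=0 w6=1
t12.Δ1 w0=1 w5=0 w7=0 w2=1 w3=1 clk=1 w8=1 w4=0 w6=1
t12.Δ2 w0=1 w5=1 w7=0 w2=1 w3=1 clk=1 w8=1 w4=0 w6=1
t12.Δ3 w0=0 w5=1 w7=0 w2=0 w3=1 clk=1 w8=1 w4=0 w6=1
t12.Δ4 w0=0 w5=1 w7=0 w2=0 w3=0 clk=1 w8=1 w4=0 w6=1
t12.Δ5 w0=0 w5=1 w7=0 w2=0 w3=0 clk=1 w8=0 w4=0 w6=1
t12.Δ6 w0=0 w5=1 w7=0 w2=1 w3=0 clk=1 w8=0 w4=0 w6=1
t13.Δ0 w0=0 w5=1 w7=0 w2=1 w3=0 clk=1 w8=0 w4=0 w6=1
t13.Δ1 w0=0 w5=1 w7=0 w2=1 w3=0 clk=0 w8=0 w4=0 w6=1
t14.Δ0 w0=0 w5=1 w7=0 w2=1 w3=0 clk=0 w8=0 w4=0 w6=1
t14.Δ1 w0=0 w5=1 w7=0 w2=1 w3=0 clk=1 w8=0 w4=0 w6=1
t14.Δ2 w0=0 w5=1 w7=0 w2=1 w3=0 clk=1 w8=0 w4=0 w6=0
t15.Δ0 w0=0 w5=1 w7=0 w2=1 w3=0 clk=1 w8=0 w4=0 w6=0
t15.Δ1 w0=0 w5=1 w7=0 w2=1 w3=0 clk=0 w8=0 w4=0 w6=0
t16.Δ0 w0=0 w5=1 w7=0 w2=1 w3=0 clk=0 w8=0 w4=0 w6=0
t16.Δ1 w0=0 w5=1 w7=0 w2=1 w3=0 clk=1 w8=0 w4=0 w6=0
t16.Δ2 w0=0 w5=0 w7=0 w2=1 w3=0 clk=1 w8=0 w4=0 w6=0
t16.Δ3 w0=1 w5=0 w7=0 w2=0 w3=0 clk=1 w8=0 w4=0 w6=0
t16.Δ4 w0=1 w5=0 w7=0 w2=0 w3=1 clk=1 w8=0 w4=0 w6=0
t16.Δ5 w0=1 w5=0 w7=0 w2=0 w3=1 clk=1 w8=1 w4=0 w6=0
t16.Δ6 w0=1 w5=0 w7=0 w2=1 w3=1 clk=1 w8=1 w4=0 w6=0
t17.Δ0 w0=1 w5=0 w7=0 w2=1 w3=1 clk=1 w8=1 w4=0 w6=0
t17.Δ1 w0=1 w5=0 w7=0 w2=1 w3=1 clk=0 w8=1 w4=0 w6=0

1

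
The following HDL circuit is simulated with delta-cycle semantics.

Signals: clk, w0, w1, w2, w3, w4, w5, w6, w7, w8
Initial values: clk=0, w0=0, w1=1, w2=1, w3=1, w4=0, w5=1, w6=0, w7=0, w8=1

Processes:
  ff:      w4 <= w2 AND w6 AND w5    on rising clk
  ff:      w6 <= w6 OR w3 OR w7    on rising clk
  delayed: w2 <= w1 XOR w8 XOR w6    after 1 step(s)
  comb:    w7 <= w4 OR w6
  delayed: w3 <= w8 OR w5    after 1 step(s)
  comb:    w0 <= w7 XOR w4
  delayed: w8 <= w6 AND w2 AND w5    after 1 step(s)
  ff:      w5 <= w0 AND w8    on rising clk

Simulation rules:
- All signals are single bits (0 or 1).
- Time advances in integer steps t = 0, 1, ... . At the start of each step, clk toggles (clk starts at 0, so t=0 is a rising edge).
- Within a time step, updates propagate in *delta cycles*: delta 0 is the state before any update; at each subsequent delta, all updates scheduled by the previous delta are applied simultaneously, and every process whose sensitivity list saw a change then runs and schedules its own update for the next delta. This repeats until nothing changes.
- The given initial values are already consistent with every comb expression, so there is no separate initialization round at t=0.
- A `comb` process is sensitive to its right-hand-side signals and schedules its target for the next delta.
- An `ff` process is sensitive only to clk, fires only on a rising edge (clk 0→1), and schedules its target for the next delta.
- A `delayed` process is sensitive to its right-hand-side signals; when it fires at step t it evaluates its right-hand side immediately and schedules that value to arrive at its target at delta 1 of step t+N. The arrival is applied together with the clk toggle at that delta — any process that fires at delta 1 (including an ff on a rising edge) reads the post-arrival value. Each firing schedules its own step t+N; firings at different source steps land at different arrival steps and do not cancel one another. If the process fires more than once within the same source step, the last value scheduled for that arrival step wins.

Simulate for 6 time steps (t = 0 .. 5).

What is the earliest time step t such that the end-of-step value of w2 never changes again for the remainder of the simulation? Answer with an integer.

2

t=0 Δ0: w0=0 w3=1 w4=0 w8=1 w5=1 w2=1 w1=1 w7=0 clk=0 w6=0
  Δ1: clk:0→1
  Δ2: w5:1→0, w6:0→1
  Δ3: w7:0→1
  Δ4: w0:0→1
  (4Δ to stable)
t=1 Δ0: w0=1 w3=1 w4=0 w8=1 w5=0 w2=1 w1=1 w7=1 clk=1 w6=1
  Δ1: w8:1→0, clk:1→0
  (1Δ to stable)
t=2 Δ0: w0=1 w3=1 w4=0 w8=0 w5=0 w2=1 w1=1 w7=1 clk=0 w6=1
  Δ1: w3:1→0, w2:1→0, clk:0→1
  (1Δ to stable)
t=3 Δ0: w0=1 w3=0 w4=0 w8=0 w5=0 w2=0 w1=1 w7=1 clk=1 w6=1
  Δ1: clk:1→0
  (1Δ to stable)
t=4 Δ0: w0=1 w3=0 w4=0 w8=0 w5=0 w2=0 w1=1 w7=1 clk=0 w6=1
  Δ1: clk:0→1
  (1Δ to stable)
t=5 Δ0: w0=1 w3=0 w4=0 w8=0 w5=0 w2=0 w1=1 w7=1 clk=1 w6=1
  Δ1: clk:1→0
  (1Δ to stable)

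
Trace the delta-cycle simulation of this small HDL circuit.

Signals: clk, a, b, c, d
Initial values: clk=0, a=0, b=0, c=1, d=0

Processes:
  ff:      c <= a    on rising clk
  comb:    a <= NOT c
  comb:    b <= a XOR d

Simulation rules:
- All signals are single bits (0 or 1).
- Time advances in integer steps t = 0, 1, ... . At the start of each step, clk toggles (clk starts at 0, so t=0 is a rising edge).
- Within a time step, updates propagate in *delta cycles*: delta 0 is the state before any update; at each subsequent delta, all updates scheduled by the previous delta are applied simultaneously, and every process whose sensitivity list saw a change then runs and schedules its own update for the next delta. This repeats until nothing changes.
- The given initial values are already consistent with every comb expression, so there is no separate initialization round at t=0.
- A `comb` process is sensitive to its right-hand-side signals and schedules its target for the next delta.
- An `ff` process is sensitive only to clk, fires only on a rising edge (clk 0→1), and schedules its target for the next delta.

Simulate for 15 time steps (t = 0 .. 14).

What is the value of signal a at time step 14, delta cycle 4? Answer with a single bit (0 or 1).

0

t=0 Δ0: c=1 b=0 d=0 clk=0 a=0
  Δ1: clk:0→1
  Δ2: c:1→0
  Δ3: a:0→1
  Δ4: b:0→1
  (4Δ to stable)
t=1 Δ0: c=0 b=1 d=0 clk=1 a=1
  Δ1: clk:1→0
  (1Δ to stable)
t=2 Δ0: c=0 b=1 d=0 clk=0 a=1
  Δ1: clk:0→1
  Δ2: c:0→1
  Δ3: a:1→0
  Δ4: b:1→0
  (4Δ to stable)
t=3 Δ0: c=1 b=0 d=0 clk=1 a=0
  Δ1: clk:1→0
  (1Δ to stable)
t=4 Δ0: c=1 b=0 d=0 clk=0 a=0
  Δ1: clk:0→1
  Δ2: c:1→0
  Δ3: a:0→1
  Δ4: b:0→1
  (4Δ to stable)
t=5 Δ0: c=0 b=1 d=0 clk=1 a=1
  Δ1: clk:1→0
  (1Δ to stable)
t=6 Δ0: c=0 b=1 d=0 clk=0 a=1
  Δ1: clk:0→1
  Δ2: c:0→1
  Δ3: a:1→0
  Δ4: b:1→0
  (4Δ to stable)
t=7 Δ0: c=1 b=0 d=0 clk=1 a=0
  Δ1: clk:1→0
  (1Δ to stable)
t=8 Δ0: c=1 b=0 d=0 clk=0 a=0
  Δ1: clk:0→1
  Δ2: c:1→0
  Δ3: a:0→1
  Δ4: b:0→1
  (4Δ to stable)
t=9 Δ0: c=0 b=1 d=0 clk=1 a=1
  Δ1: clk:1→0
  (1Δ to stable)
t=10 Δ0: c=0 b=1 d=0 clk=0 a=1
  Δ1: clk:0→1
  Δ2: c:0→1
  Δ3: a:1→0
  Δ4: b:1→0
  (4Δ to stable)
t=11 Δ0: c=1 b=0 d=0 clk=1 a=0
  Δ1: clk:1→0
  (1Δ to stable)
t=12 Δ0: c=1 b=0 d=0 clk=0 a=0
  Δ1: clk:0→1
  Δ2: c:1→0
  Δ3: a:0→1
  Δ4: b:0→1
  (4Δ to stable)
t=13 Δ0: c=0 b=1 d=0 clk=1 a=1
  Δ1: clk:1→0
  (1Δ to stable)
t=14 Δ0: c=0 b=1 d=0 clk=0 a=1
  Δ1: clk:0→1
  Δ2: c:0→1
  Δ3: a:1→0
  Δ4: b:1→0
  (4Δ to stable)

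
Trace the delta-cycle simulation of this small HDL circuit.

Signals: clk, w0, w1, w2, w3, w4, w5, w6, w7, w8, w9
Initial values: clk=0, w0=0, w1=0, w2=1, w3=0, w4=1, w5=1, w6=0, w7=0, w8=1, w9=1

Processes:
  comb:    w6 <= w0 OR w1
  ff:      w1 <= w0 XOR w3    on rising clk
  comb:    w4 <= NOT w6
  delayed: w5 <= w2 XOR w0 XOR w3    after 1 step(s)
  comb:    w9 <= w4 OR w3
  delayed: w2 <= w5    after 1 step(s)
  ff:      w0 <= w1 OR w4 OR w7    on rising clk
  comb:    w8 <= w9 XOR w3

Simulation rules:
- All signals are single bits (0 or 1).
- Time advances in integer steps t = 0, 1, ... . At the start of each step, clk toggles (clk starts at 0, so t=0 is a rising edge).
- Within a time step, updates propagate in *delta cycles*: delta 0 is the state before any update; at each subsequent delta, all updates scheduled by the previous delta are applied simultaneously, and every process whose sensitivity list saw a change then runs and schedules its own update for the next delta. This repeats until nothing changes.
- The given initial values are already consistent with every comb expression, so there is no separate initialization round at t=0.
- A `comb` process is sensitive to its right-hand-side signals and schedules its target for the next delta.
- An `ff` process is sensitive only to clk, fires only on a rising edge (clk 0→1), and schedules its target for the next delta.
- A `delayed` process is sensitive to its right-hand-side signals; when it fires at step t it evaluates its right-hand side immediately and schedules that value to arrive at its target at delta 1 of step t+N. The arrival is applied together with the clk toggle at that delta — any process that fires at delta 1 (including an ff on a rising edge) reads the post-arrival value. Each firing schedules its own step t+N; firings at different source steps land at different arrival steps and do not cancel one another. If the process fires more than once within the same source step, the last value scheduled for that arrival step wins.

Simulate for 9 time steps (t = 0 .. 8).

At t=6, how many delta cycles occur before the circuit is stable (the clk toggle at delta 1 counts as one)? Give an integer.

2

t0.Δ0 w8=1 w9=1 w0=0 clk=0 w2=1 w3=0 w1=0 w6=0 w7=0 w5=1 w4=1
t0.Δ1 w8=1 w9=1 w0=0 clk=1 w2=1 w3=0 w1=0 w6=0 w7=0 w5=1 w4=1
t0.Δ2 w8=1 w9=1 w0=1 clk=1 w2=1 w3=0 w1=0 w6=0 w7=0 w5=1 w4=1
t0.Δ3 w8=1 w9=1 w0=1 clk=1 w2=1 w3=0 w1=0 w6=1 w7=0 w5=1 w4=1
t0.Δ4 w8=1 w9=1 w0=1 clk=1 w2=1 w3=0 w1=0 w6=1 w7=0 w5=1 w4=0
t0.Δ5 w8=1 w9=0 w0=1 clk=1 w2=1 w3=0 w1=0 w6=1 w7=0 w5=1 w4=0
t0.Δ6 w8=0 w9=0 w0=1 clk=1 w2=1 w3=0 w1=0 w6=1 w7=0 w5=1 w4=0
t1.Δ0 w8=0 w9=0 w0=1 clk=1 w2=1 w3=0 w1=0 w6=1 w7=0 w5=1 w4=0
t1.Δ1 w8=0 w9=0 w0=1 clk=0 w2=1 w3=0 w1=0 w6=1 w7=0 w5=0 w4=0
t2.Δ0 w8=0 w9=0 w0=1 clk=0 w2=1 w3=0 w1=0 w6=1 w7=0 w5=0 w4=0
t2.Δ1 w8=0 w9=0 w0=1 clk=1 w2=0 w3=0 w1=0 w6=1 w7=0 w5=0 w4=0
t2.Δ2 w8=0 w9=0 w0=0 clk=1 w2=0 w3=0 w1=1 w6=1 w7=0 w5=0 w4=0
t3.Δ0 w8=0 w9=0 w0=0 clk=1 w2=0 w3=0 w1=1 w6=1 w7=0 w5=0 w4=0
t3.Δ1 w8=0 w9=0 w0=0 clk=0 w2=0 w3=0 w1=1 w6=1 w7=0 w5=0 w4=0
t4.Δ0 w8=0 w9=0 w0=0 clk=0 w2=0 w3=0 w1=1 w6=1 w7=0 w5=0 w4=0
t4.Δ1 w8=0 w9=0 w0=0 clk=1 w2=0 w3=0 w1=1 w6=1 w7=0 w5=0 w4=0
t4.Δ2 w8=0 w9=0 w0=1 clk=1 w2=0 w3=0 w1=0 w6=1 w7=0 w5=0 w4=0
t5.Δ0 w8=0 w9=0 w0=1 clk=1 w2=0 w3=0 w1=0 w6=1 w7=0 w5=0 w4=0
t5.Δ1 w8=0 w9=0 w0=1 clk=0 w2=0 w3=0 w1=0 w6=1 w7=0 w5=1 w4=0
t6.Δ0 w8=0 w9=0 w0=1 clk=0 w2=0 w3=0 w1=0 w6=1 w7=0 w5=1 w4=0
t6.Δ1 w8=0 w9=0 w0=1 clk=1 w2=1 w3=0 w1=0 w6=1 w7=0 w5=1 w4=0
t6.Δ2 w8=0 w9=0 w0=0 clk=1 w2=1 w3=0 w1=1 w6=1 w7=0 w5=1 w4=0
t7.Δ0 w8=0 w9=0 w0=0 clk=1 w2=1 w3=0 w1=1 w6=1 w7=0 w5=1 w4=0
t7.Δ1 w8=0 w9=0 w0=0 clk=0 w2=1 w3=0 w1=1 w6=1 w7=0 w5=1 w4=0
t8.Δ0 w8=0 w9=0 w0=0 clk=0 w2=1 w3=0 w1=1 w6=1 w7=0 w5=1 w4=0
t8.Δ1 w8=0 w9=0 w0=0 clk=1 w2=1 w3=0 w1=1 w6=1 w7=0 w5=1 w4=0
t8.Δ2 w8=0 w9=0 w0=1 clk=1 w2=1 w3=0 w1=0 w6=1 w7=0 w5=1 w4=0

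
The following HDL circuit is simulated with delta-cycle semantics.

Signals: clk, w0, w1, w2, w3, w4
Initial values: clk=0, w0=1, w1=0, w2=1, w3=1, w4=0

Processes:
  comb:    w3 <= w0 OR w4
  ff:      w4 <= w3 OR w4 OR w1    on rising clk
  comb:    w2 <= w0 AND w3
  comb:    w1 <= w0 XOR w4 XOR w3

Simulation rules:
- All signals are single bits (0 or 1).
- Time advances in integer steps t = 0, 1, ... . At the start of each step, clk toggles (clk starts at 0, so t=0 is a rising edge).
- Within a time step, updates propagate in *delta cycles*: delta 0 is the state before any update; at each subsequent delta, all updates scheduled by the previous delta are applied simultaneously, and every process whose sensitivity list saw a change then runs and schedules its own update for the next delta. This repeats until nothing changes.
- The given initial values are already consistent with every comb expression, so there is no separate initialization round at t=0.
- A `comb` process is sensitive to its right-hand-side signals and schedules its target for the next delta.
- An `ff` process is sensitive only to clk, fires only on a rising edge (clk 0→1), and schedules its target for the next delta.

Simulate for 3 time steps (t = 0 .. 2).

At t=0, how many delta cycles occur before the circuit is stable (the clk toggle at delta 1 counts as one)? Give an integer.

t0.Δ0 clk=0 w2=1 w1=0 w3=1 w4=0 w0=1
t0.Δ1 clk=1 w2=1 w1=0 w3=1 w4=0 w0=1
t0.Δ2 clk=1 w2=1 w1=0 w3=1 w4=1 w0=1
t0.Δ3 clk=1 w2=1 w1=1 w3=1 w4=1 w0=1
t1.Δ0 clk=1 w2=1 w1=1 w3=1 w4=1 w0=1
t1.Δ1 clk=0 w2=1 w1=1 w3=1 w4=1 w0=1
t2.Δ0 clk=0 w2=1 w1=1 w3=1 w4=1 w0=1
t2.Δ1 clk=1 w2=1 w1=1 w3=1 w4=1 w0=1

3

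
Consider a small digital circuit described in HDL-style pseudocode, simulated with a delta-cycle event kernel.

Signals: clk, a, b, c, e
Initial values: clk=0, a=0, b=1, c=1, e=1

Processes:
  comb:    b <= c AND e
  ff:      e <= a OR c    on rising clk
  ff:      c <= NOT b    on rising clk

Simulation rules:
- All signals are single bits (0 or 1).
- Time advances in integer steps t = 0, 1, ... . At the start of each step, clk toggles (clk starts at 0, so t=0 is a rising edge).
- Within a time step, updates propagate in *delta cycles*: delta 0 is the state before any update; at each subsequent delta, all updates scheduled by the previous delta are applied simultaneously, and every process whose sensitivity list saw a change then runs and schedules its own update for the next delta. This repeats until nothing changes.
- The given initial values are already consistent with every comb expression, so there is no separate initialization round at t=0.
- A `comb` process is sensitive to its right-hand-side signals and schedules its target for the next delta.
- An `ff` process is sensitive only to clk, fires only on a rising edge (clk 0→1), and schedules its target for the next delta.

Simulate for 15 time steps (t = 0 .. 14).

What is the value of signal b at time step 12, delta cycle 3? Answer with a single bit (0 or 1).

[bits: c,e,a,clk,b]
t=0: Δ0=11001 Δ1=11011 Δ2=01011 Δ3=01010 | 3Δ
t=1: Δ0=01010 Δ1=01000 | 1Δ
t=2: Δ0=01000 Δ1=01010 Δ2=10010 | 2Δ
t=3: Δ0=10010 Δ1=10000 | 1Δ
t=4: Δ0=10000 Δ1=10010 Δ2=11010 Δ3=11011 | 3Δ
t=5: Δ0=11011 Δ1=11001 | 1Δ
t=6: Δ0=11001 Δ1=11011 Δ2=01011 Δ3=01010 | 3Δ
t=7: Δ0=01010 Δ1=01000 | 1Δ
t=8: Δ0=01000 Δ1=01010 Δ2=10010 | 2Δ
t=9: Δ0=10010 Δ1=10000 | 1Δ
t=10: Δ0=10000 Δ1=10010 Δ2=11010 Δ3=11011 | 3Δ
t=11: Δ0=11011 Δ1=11001 | 1Δ
t=12: Δ0=11001 Δ1=11011 Δ2=01011 Δ3=01010 | 3Δ
t=13: Δ0=01010 Δ1=01000 | 1Δ
t=14: Δ0=01000 Δ1=01010 Δ2=10010 | 2Δ

0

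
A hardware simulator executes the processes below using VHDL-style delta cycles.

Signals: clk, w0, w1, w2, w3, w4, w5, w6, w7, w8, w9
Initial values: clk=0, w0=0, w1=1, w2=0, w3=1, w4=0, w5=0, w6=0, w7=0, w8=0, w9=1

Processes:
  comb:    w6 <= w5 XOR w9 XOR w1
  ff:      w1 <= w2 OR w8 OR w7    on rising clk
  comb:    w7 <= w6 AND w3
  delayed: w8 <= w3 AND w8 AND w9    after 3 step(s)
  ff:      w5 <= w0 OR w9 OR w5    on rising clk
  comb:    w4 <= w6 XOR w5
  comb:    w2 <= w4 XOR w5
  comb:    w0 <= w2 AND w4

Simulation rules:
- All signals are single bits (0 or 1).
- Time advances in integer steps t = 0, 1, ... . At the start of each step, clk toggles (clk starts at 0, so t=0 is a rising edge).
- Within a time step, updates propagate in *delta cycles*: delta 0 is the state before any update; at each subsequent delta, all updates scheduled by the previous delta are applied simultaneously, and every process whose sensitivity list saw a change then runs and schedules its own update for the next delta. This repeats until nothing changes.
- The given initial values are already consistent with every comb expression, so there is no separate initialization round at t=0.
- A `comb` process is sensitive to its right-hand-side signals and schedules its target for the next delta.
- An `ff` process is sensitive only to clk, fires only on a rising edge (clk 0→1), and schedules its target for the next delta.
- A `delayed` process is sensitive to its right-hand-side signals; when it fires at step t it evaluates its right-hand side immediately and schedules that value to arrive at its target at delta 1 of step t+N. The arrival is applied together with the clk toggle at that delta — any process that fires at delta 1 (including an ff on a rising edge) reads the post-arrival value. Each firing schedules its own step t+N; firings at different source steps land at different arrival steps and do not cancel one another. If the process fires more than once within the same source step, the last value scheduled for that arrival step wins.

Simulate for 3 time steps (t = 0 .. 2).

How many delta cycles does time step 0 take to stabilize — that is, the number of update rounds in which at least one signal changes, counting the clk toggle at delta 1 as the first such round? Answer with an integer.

5

t=0 Δ0: w8=0 w9=1 w4=0 clk=0 w1=1 w0=0 w5=0 w6=0 w3=1 w2=0 w7=0
  Δ1: clk:0→1
  Δ2: w1:1→0, w5:0→1
  Δ3: w4:0→1, w2:0→1
  Δ4: w0:0→1, w2:1→0
  Δ5: w0:1→0
  (5Δ to stable)
t=1 Δ0: w8=0 w9=1 w4=1 clk=1 w1=0 w0=0 w5=1 w6=0 w3=1 w2=0 w7=0
  Δ1: clk:1→0
  (1Δ to stable)
t=2 Δ0: w8=0 w9=1 w4=1 clk=0 w1=0 w0=0 w5=1 w6=0 w3=1 w2=0 w7=0
  Δ1: clk:0→1
  (1Δ to stable)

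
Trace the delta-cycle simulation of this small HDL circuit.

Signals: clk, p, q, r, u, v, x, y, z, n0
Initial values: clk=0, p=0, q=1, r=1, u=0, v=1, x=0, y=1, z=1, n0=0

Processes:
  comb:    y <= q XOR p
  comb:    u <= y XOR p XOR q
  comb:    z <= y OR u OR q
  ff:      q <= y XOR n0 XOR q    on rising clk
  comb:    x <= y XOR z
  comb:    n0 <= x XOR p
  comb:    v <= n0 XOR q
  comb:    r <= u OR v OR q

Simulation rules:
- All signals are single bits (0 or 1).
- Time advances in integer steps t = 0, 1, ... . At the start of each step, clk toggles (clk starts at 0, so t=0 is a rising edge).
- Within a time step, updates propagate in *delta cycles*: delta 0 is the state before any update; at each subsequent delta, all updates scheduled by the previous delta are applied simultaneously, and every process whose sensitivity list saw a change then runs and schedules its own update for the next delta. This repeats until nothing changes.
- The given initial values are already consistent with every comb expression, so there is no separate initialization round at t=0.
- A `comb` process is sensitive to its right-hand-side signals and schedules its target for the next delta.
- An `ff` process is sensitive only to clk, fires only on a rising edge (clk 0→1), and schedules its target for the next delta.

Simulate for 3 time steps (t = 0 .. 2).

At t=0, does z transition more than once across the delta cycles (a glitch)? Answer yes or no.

no

t=0 Δ0: r=1 z=1 u=0 clk=0 y=1 q=1 v=1 n0=0 x=0 p=0
  Δ1: clk:0→1
  Δ2: q:1→0
  Δ3: u:0→1, y:1→0, v:1→0
  Δ4: u:1→0, x:0→1
  Δ5: r:1→0, z:1→0, n0:0→1
  Δ6: v:0→1, x:1→0
  Δ7: r:0→1, n0:1→0
  Δ8: v:1→0
  Δ9: r:1→0
  (9Δ to stable)
t=1 Δ0: r=0 z=0 u=0 clk=1 y=0 q=0 v=0 n0=0 x=0 p=0
  Δ1: clk:1→0
  (1Δ to stable)
t=2 Δ0: r=0 z=0 u=0 clk=0 y=0 q=0 v=0 n0=0 x=0 p=0
  Δ1: clk:0→1
  (1Δ to stable)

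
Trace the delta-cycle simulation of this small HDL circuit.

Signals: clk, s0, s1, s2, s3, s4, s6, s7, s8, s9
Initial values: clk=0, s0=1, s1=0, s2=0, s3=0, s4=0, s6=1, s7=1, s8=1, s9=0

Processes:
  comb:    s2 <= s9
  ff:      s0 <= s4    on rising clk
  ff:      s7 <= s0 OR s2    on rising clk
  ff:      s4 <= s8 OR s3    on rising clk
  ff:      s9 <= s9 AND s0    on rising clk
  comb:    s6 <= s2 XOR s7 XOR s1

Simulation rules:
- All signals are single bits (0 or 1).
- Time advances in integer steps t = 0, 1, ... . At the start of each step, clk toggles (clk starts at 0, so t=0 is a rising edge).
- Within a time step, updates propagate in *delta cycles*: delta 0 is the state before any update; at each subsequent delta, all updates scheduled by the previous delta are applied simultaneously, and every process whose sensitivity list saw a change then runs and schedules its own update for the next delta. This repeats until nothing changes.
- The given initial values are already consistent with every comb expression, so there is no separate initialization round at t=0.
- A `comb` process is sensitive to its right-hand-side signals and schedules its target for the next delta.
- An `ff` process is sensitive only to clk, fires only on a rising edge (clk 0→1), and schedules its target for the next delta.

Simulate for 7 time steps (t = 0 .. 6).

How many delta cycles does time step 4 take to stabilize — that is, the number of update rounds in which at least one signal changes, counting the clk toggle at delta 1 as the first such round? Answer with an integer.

3

t=0 Δ0: s0=1 s4=0 s2=0 s1=0 s8=1 clk=0 s6=1 s7=1 s3=0 s9=0
  Δ1: clk:0→1
  Δ2: s0:1→0, s4:0→1
  (2Δ to stable)
t=1 Δ0: s0=0 s4=1 s2=0 s1=0 s8=1 clk=1 s6=1 s7=1 s3=0 s9=0
  Δ1: clk:1→0
  (1Δ to stable)
t=2 Δ0: s0=0 s4=1 s2=0 s1=0 s8=1 clk=0 s6=1 s7=1 s3=0 s9=0
  Δ1: clk:0→1
  Δ2: s0:0→1, s7:1→0
  Δ3: s6:1→0
  (3Δ to stable)
t=3 Δ0: s0=1 s4=1 s2=0 s1=0 s8=1 clk=1 s6=0 s7=0 s3=0 s9=0
  Δ1: clk:1→0
  (1Δ to stable)
t=4 Δ0: s0=1 s4=1 s2=0 s1=0 s8=1 clk=0 s6=0 s7=0 s3=0 s9=0
  Δ1: clk:0→1
  Δ2: s7:0→1
  Δ3: s6:0→1
  (3Δ to stable)
t=5 Δ0: s0=1 s4=1 s2=0 s1=0 s8=1 clk=1 s6=1 s7=1 s3=0 s9=0
  Δ1: clk:1→0
  (1Δ to stable)
t=6 Δ0: s0=1 s4=1 s2=0 s1=0 s8=1 clk=0 s6=1 s7=1 s3=0 s9=0
  Δ1: clk:0→1
  (1Δ to stable)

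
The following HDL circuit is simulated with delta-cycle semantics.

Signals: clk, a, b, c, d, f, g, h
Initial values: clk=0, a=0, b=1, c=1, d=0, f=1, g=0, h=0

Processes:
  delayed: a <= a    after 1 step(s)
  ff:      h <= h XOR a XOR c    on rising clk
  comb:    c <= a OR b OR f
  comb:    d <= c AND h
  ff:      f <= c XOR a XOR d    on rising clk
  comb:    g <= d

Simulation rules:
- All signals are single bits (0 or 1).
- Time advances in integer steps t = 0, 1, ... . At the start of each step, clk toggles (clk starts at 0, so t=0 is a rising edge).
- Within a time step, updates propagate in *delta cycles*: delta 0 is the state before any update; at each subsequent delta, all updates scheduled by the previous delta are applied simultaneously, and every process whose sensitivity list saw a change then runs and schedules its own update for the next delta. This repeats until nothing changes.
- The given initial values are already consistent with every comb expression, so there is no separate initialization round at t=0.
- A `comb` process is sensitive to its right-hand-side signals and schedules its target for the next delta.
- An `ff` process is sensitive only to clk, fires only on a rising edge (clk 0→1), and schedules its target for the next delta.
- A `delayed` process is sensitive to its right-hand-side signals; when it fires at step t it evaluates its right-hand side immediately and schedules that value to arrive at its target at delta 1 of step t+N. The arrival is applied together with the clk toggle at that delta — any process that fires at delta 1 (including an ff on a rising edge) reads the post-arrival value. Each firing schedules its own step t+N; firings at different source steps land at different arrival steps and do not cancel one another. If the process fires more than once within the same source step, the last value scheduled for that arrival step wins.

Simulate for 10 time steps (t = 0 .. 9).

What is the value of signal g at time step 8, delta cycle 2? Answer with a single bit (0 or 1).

0

[bits: c,a,clk,d,h,g,f,b]
t=0: Δ0=10000011 Δ1=10100011 Δ2=10101011 Δ3=10111011 Δ4=10111111 | 4Δ
t=1: Δ0=10111111 Δ1=10011111 | 1Δ
t=2: Δ0=10011111 Δ1=10111111 Δ2=10110101 Δ3=10100101 Δ4=10100001 | 4Δ
t=3: Δ0=10100001 Δ1=10000001 | 1Δ
t=4: Δ0=10000001 Δ1=10100001 Δ2=10101011 Δ3=10111011 Δ4=10111111 | 4Δ
t=5: Δ0=10111111 Δ1=10011111 | 1Δ
t=6: Δ0=10011111 Δ1=10111111 Δ2=10110101 Δ3=10100101 Δ4=10100001 | 4Δ
t=7: Δ0=10100001 Δ1=10000001 | 1Δ
t=8: Δ0=10000001 Δ1=10100001 Δ2=10101011 Δ3=10111011 Δ4=10111111 | 4Δ
t=9: Δ0=10111111 Δ1=10011111 | 1Δ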